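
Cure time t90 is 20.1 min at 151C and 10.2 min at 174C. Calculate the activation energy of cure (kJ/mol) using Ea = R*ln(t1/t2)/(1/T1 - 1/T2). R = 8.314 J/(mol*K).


T1 = 424.15 K, T2 = 447.15 K
1/T1 - 1/T2 = 1.2127e-04
ln(t1/t2) = ln(20.1/10.2) = 0.6783
Ea = 8.314 * 0.6783 / 1.2127e-04 = 46504.7438 J/mol
Ea = 46.5 kJ/mol

46.5 kJ/mol


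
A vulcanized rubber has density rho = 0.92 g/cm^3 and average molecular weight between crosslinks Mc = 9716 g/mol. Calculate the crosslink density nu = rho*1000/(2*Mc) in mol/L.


nu = rho * 1000 / (2 * Mc)
nu = 0.92 * 1000 / (2 * 9716)
nu = 920.0 / 19432
nu = 0.0473 mol/L

0.0473 mol/L


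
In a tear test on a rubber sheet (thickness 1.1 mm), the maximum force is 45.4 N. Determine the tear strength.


Tear strength = force / thickness
= 45.4 / 1.1
= 41.27 N/mm

41.27 N/mm


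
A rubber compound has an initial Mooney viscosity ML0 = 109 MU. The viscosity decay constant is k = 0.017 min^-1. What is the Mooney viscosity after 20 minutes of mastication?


ML = ML0 * exp(-k * t)
ML = 109 * exp(-0.017 * 20)
ML = 109 * 0.7118
ML = 77.58 MU

77.58 MU


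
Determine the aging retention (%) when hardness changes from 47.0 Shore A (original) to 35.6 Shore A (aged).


Retention = aged / original * 100
= 35.6 / 47.0 * 100
= 75.7%

75.7%


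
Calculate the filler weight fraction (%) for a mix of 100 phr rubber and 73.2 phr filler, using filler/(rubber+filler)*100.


Filler % = filler / (rubber + filler) * 100
= 73.2 / (100 + 73.2) * 100
= 73.2 / 173.2 * 100
= 42.26%

42.26%


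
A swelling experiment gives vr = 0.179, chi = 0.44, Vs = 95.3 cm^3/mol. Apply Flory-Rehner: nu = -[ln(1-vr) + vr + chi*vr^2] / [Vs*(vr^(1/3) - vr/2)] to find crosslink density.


ln(1 - vr) = ln(1 - 0.179) = -0.1972
Numerator = -((-0.1972) + 0.179 + 0.44 * 0.179^2) = 0.0041
Denominator = 95.3 * (0.179^(1/3) - 0.179/2) = 45.1793
nu = 0.0041 / 45.1793 = 9.1505e-05 mol/cm^3

9.1505e-05 mol/cm^3


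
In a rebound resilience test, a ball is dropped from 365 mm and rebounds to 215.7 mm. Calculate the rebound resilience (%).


Resilience = h_rebound / h_drop * 100
= 215.7 / 365 * 100
= 59.1%

59.1%


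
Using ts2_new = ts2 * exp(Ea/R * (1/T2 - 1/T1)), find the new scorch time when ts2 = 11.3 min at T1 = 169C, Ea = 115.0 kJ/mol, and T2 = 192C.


Convert temperatures: T1 = 169 + 273.15 = 442.15 K, T2 = 192 + 273.15 = 465.15 K
ts2_new = 11.3 * exp(115000 / 8.314 * (1/465.15 - 1/442.15))
1/T2 - 1/T1 = -1.1183e-04
ts2_new = 2.41 min

2.41 min


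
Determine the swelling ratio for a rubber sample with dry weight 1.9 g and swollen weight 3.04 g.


Q = W_swollen / W_dry
Q = 3.04 / 1.9
Q = 1.6

Q = 1.6


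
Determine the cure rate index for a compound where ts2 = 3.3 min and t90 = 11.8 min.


CRI = 100 / (t90 - ts2)
= 100 / (11.8 - 3.3)
= 100 / 8.5
= 11.76 min^-1

11.76 min^-1


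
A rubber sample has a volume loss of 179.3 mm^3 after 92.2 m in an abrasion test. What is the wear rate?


Rate = volume_loss / distance
= 179.3 / 92.2
= 1.945 mm^3/m

1.945 mm^3/m


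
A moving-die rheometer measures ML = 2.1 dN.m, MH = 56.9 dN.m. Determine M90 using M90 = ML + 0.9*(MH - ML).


M90 = ML + 0.9 * (MH - ML)
M90 = 2.1 + 0.9 * (56.9 - 2.1)
M90 = 2.1 + 0.9 * 54.8
M90 = 51.42 dN.m

51.42 dN.m


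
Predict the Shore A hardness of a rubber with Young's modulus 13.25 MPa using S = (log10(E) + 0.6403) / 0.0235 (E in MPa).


log10(E) = 0.0235*S - 0.6403  =>  S = (log10(E) + 0.6403) / 0.0235
log10(13.25) = 1.122216
S = (1.122216 + 0.6403) / 0.0235 = 1.762516 / 0.0235
S = 75.0

Shore A = 75.0


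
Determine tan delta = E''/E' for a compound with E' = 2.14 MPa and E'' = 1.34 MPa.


tan delta = E'' / E'
= 1.34 / 2.14
= 0.6262

tan delta = 0.6262


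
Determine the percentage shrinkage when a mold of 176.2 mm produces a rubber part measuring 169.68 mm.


Shrinkage = (mold - part) / mold * 100
= (176.2 - 169.68) / 176.2 * 100
= 6.52 / 176.2 * 100
= 3.7%

3.7%


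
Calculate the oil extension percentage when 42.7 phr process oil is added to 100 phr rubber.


Oil % = oil / (100 + oil) * 100
= 42.7 / (100 + 42.7) * 100
= 42.7 / 142.7 * 100
= 29.92%

29.92%


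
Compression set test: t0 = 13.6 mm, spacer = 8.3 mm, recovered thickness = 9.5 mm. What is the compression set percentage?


CS = (t0 - recovered) / (t0 - ts) * 100
= (13.6 - 9.5) / (13.6 - 8.3) * 100
= 4.1 / 5.3 * 100
= 77.4%

77.4%


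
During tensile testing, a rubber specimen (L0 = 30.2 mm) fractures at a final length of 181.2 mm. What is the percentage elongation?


Elongation = (Lf - L0) / L0 * 100
= (181.2 - 30.2) / 30.2 * 100
= 151.0 / 30.2 * 100
= 500.0%

500.0%


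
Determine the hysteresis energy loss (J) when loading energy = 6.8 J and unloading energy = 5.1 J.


Hysteresis loss = loading - unloading
= 6.8 - 5.1
= 1.7 J

1.7 J


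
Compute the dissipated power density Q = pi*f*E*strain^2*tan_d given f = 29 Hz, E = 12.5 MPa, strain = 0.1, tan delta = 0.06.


Q = pi * f * E * strain^2 * tan_d
= pi * 29 * 12.5 * 0.1^2 * 0.06
= pi * 29 * 12.5 * 0.0100 * 0.06
= 0.6833

Q = 0.6833


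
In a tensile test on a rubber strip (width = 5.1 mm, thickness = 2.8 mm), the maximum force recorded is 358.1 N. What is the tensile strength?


Area = width * thickness = 5.1 * 2.8 = 14.28 mm^2
TS = force / area = 358.1 / 14.28 = 25.08 MPa

25.08 MPa


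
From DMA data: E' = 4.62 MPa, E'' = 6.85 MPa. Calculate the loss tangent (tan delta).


tan delta = E'' / E'
= 6.85 / 4.62
= 1.4827

tan delta = 1.4827


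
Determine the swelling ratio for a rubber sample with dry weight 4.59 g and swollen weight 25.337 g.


Q = W_swollen / W_dry
Q = 25.337 / 4.59
Q = 5.52

Q = 5.52


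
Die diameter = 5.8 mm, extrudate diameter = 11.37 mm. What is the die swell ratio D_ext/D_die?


Die swell ratio = D_extrudate / D_die
= 11.37 / 5.8
= 1.96

Die swell = 1.96


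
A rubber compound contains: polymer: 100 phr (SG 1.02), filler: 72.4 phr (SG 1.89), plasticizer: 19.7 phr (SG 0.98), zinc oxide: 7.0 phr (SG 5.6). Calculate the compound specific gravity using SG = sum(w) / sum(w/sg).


Sum of weights = 199.1
Volume contributions:
  polymer: 100/1.02 = 98.0392
  filler: 72.4/1.89 = 38.3069
  plasticizer: 19.7/0.98 = 20.1020
  zinc oxide: 7.0/5.6 = 1.2500
Sum of volumes = 157.6981
SG = 199.1 / 157.6981 = 1.263

SG = 1.263


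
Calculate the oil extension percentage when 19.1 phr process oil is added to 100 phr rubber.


Oil % = oil / (100 + oil) * 100
= 19.1 / (100 + 19.1) * 100
= 19.1 / 119.1 * 100
= 16.04%

16.04%


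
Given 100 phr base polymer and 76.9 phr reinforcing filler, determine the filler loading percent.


Filler % = filler / (rubber + filler) * 100
= 76.9 / (100 + 76.9) * 100
= 76.9 / 176.9 * 100
= 43.47%

43.47%


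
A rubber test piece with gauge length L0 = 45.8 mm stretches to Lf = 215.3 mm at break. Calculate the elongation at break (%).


Elongation = (Lf - L0) / L0 * 100
= (215.3 - 45.8) / 45.8 * 100
= 169.5 / 45.8 * 100
= 370.1%

370.1%


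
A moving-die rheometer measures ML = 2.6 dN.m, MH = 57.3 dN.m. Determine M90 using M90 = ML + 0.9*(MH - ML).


M90 = ML + 0.9 * (MH - ML)
M90 = 2.6 + 0.9 * (57.3 - 2.6)
M90 = 2.6 + 0.9 * 54.7
M90 = 51.83 dN.m

51.83 dN.m


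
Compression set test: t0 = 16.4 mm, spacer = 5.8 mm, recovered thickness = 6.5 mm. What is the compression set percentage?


CS = (t0 - recovered) / (t0 - ts) * 100
= (16.4 - 6.5) / (16.4 - 5.8) * 100
= 9.9 / 10.6 * 100
= 93.4%

93.4%


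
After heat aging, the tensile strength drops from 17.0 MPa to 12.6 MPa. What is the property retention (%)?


Retention = aged / original * 100
= 12.6 / 17.0 * 100
= 74.1%

74.1%


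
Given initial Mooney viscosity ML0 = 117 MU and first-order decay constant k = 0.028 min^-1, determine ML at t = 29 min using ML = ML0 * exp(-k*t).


ML = ML0 * exp(-k * t)
ML = 117 * exp(-0.028 * 29)
ML = 117 * 0.4440
ML = 51.94 MU

51.94 MU


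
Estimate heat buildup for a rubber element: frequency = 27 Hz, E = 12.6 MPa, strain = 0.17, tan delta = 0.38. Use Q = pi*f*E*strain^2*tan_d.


Q = pi * f * E * strain^2 * tan_d
= pi * 27 * 12.6 * 0.17^2 * 0.38
= pi * 27 * 12.6 * 0.0289 * 0.38
= 11.7372

Q = 11.7372


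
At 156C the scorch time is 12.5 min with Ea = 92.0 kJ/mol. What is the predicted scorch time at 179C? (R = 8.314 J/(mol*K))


Convert temperatures: T1 = 156 + 273.15 = 429.15 K, T2 = 179 + 273.15 = 452.15 K
ts2_new = 12.5 * exp(92000 / 8.314 * (1/452.15 - 1/429.15))
1/T2 - 1/T1 = -1.1853e-04
ts2_new = 3.37 min

3.37 min


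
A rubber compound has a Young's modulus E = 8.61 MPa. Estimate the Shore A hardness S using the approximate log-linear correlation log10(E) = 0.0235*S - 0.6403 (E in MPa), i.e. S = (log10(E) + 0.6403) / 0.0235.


log10(E) = 0.0235*S - 0.6403  =>  S = (log10(E) + 0.6403) / 0.0235
log10(8.61) = 0.935003
S = (0.935003 + 0.6403) / 0.0235 = 1.575303 / 0.0235
S = 67.0

Shore A = 67.0


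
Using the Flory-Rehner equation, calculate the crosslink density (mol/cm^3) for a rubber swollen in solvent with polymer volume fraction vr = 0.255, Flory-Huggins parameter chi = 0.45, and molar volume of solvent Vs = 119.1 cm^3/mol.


ln(1 - vr) = ln(1 - 0.255) = -0.2944
Numerator = -((-0.2944) + 0.255 + 0.45 * 0.255^2) = 0.0101
Denominator = 119.1 * (0.255^(1/3) - 0.255/2) = 60.3399
nu = 0.0101 / 60.3399 = 1.6755e-04 mol/cm^3

1.6755e-04 mol/cm^3


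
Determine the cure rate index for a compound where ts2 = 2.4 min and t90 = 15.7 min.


CRI = 100 / (t90 - ts2)
= 100 / (15.7 - 2.4)
= 100 / 13.3
= 7.52 min^-1

7.52 min^-1


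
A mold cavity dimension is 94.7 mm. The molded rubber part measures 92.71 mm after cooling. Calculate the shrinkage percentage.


Shrinkage = (mold - part) / mold * 100
= (94.7 - 92.71) / 94.7 * 100
= 1.99 / 94.7 * 100
= 2.1%

2.1%


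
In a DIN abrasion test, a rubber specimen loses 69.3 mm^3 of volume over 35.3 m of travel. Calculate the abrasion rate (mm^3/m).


Rate = volume_loss / distance
= 69.3 / 35.3
= 1.963 mm^3/m

1.963 mm^3/m


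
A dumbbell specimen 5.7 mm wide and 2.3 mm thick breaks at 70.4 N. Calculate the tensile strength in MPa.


Area = width * thickness = 5.7 * 2.3 = 13.11 mm^2
TS = force / area = 70.4 / 13.11 = 5.37 MPa

5.37 MPa


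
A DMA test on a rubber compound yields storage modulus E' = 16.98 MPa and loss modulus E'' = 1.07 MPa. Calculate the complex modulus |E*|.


|E*| = sqrt(E'^2 + E''^2)
= sqrt(16.98^2 + 1.07^2)
= sqrt(288.3204 + 1.1449)
= 17.014 MPa

17.014 MPa


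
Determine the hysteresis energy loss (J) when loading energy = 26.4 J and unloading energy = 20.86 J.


Hysteresis loss = loading - unloading
= 26.4 - 20.86
= 5.54 J

5.54 J


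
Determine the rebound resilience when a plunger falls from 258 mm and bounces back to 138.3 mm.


Resilience = h_rebound / h_drop * 100
= 138.3 / 258 * 100
= 53.6%

53.6%


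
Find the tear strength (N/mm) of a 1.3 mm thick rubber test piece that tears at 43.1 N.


Tear strength = force / thickness
= 43.1 / 1.3
= 33.15 N/mm

33.15 N/mm


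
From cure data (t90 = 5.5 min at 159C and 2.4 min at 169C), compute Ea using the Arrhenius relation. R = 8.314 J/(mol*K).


T1 = 432.15 K, T2 = 442.15 K
1/T1 - 1/T2 = 5.2335e-05
ln(t1/t2) = ln(5.5/2.4) = 0.8293
Ea = 8.314 * 0.8293 / 5.2335e-05 = 131739.1996 J/mol
Ea = 131.74 kJ/mol

131.74 kJ/mol


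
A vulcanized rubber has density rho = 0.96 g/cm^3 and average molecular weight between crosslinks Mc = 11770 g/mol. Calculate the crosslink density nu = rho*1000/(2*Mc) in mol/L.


nu = rho * 1000 / (2 * Mc)
nu = 0.96 * 1000 / (2 * 11770)
nu = 960.0 / 23540
nu = 0.0408 mol/L

0.0408 mol/L


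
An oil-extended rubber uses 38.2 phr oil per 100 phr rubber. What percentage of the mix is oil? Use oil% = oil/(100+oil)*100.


Oil % = oil / (100 + oil) * 100
= 38.2 / (100 + 38.2) * 100
= 38.2 / 138.2 * 100
= 27.64%

27.64%


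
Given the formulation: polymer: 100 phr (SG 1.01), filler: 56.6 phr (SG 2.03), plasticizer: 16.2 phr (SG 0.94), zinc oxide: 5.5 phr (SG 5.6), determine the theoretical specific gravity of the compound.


Sum of weights = 178.3
Volume contributions:
  polymer: 100/1.01 = 99.0099
  filler: 56.6/2.03 = 27.8818
  plasticizer: 16.2/0.94 = 17.2340
  zinc oxide: 5.5/5.6 = 0.9821
Sum of volumes = 145.1079
SG = 178.3 / 145.1079 = 1.229

SG = 1.229


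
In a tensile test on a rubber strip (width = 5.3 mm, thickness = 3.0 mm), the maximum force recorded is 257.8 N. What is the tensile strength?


Area = width * thickness = 5.3 * 3.0 = 15.9 mm^2
TS = force / area = 257.8 / 15.9 = 16.21 MPa

16.21 MPa


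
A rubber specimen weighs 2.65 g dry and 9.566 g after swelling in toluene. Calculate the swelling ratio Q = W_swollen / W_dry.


Q = W_swollen / W_dry
Q = 9.566 / 2.65
Q = 3.61

Q = 3.61


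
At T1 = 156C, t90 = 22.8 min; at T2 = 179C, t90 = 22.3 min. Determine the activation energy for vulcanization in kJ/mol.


T1 = 429.15 K, T2 = 452.15 K
1/T1 - 1/T2 = 1.1853e-04
ln(t1/t2) = ln(22.8/22.3) = 0.0222
Ea = 8.314 * 0.0222 / 1.1853e-04 = 1555.3033 J/mol
Ea = 1.56 kJ/mol

1.56 kJ/mol


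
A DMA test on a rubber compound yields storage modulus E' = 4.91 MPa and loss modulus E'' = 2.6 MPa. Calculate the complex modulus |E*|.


|E*| = sqrt(E'^2 + E''^2)
= sqrt(4.91^2 + 2.6^2)
= sqrt(24.1081 + 6.7600)
= 5.556 MPa

5.556 MPa


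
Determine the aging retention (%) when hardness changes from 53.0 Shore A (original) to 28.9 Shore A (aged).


Retention = aged / original * 100
= 28.9 / 53.0 * 100
= 54.5%

54.5%


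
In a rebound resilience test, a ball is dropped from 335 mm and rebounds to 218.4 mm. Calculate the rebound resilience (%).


Resilience = h_rebound / h_drop * 100
= 218.4 / 335 * 100
= 65.2%

65.2%


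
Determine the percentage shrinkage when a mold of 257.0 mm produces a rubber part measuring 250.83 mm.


Shrinkage = (mold - part) / mold * 100
= (257.0 - 250.83) / 257.0 * 100
= 6.17 / 257.0 * 100
= 2.4%

2.4%


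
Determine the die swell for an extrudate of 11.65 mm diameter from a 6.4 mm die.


Die swell ratio = D_extrudate / D_die
= 11.65 / 6.4
= 1.82

Die swell = 1.82


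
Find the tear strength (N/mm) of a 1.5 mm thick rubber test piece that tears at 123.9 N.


Tear strength = force / thickness
= 123.9 / 1.5
= 82.6 N/mm

82.6 N/mm


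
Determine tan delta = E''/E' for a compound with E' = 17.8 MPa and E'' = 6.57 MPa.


tan delta = E'' / E'
= 6.57 / 17.8
= 0.3691

tan delta = 0.3691


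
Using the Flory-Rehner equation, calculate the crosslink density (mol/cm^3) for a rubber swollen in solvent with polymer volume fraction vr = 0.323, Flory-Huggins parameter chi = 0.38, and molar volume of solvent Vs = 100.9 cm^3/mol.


ln(1 - vr) = ln(1 - 0.323) = -0.3901
Numerator = -((-0.3901) + 0.323 + 0.38 * 0.323^2) = 0.0274
Denominator = 100.9 * (0.323^(1/3) - 0.323/2) = 52.9343
nu = 0.0274 / 52.9343 = 5.1836e-04 mol/cm^3

5.1836e-04 mol/cm^3


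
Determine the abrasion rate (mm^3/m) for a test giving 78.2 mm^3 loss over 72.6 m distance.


Rate = volume_loss / distance
= 78.2 / 72.6
= 1.077 mm^3/m

1.077 mm^3/m


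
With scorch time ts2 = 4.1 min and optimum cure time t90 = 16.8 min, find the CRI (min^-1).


CRI = 100 / (t90 - ts2)
= 100 / (16.8 - 4.1)
= 100 / 12.7
= 7.87 min^-1

7.87 min^-1


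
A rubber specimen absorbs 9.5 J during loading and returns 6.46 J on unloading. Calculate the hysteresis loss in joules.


Hysteresis loss = loading - unloading
= 9.5 - 6.46
= 3.04 J

3.04 J


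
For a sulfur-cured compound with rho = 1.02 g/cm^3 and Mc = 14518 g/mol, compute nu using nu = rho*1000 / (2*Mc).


nu = rho * 1000 / (2 * Mc)
nu = 1.02 * 1000 / (2 * 14518)
nu = 1020.0 / 29036
nu = 0.0351 mol/L

0.0351 mol/L


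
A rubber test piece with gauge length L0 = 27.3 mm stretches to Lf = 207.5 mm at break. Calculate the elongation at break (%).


Elongation = (Lf - L0) / L0 * 100
= (207.5 - 27.3) / 27.3 * 100
= 180.2 / 27.3 * 100
= 660.1%

660.1%


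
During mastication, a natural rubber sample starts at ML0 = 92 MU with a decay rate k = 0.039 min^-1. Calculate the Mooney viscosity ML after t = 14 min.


ML = ML0 * exp(-k * t)
ML = 92 * exp(-0.039 * 14)
ML = 92 * 0.5793
ML = 53.29 MU

53.29 MU


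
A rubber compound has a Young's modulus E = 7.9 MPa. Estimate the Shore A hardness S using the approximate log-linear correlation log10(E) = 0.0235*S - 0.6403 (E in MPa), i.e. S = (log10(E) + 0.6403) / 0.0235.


log10(E) = 0.0235*S - 0.6403  =>  S = (log10(E) + 0.6403) / 0.0235
log10(7.9) = 0.897627
S = (0.897627 + 0.6403) / 0.0235 = 1.537927 / 0.0235
S = 65.4

Shore A = 65.4


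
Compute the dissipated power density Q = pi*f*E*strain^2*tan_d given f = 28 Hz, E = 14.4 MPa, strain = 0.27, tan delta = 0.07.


Q = pi * f * E * strain^2 * tan_d
= pi * 28 * 14.4 * 0.27^2 * 0.07
= pi * 28 * 14.4 * 0.0729 * 0.07
= 6.4639

Q = 6.4639


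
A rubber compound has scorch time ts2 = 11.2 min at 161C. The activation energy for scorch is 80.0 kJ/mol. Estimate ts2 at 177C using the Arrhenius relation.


Convert temperatures: T1 = 161 + 273.15 = 434.15 K, T2 = 177 + 273.15 = 450.15 K
ts2_new = 11.2 * exp(80000 / 8.314 * (1/450.15 - 1/434.15))
1/T2 - 1/T1 = -8.1870e-05
ts2_new = 5.09 min

5.09 min


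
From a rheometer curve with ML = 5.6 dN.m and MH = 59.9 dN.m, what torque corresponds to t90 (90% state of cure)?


M90 = ML + 0.9 * (MH - ML)
M90 = 5.6 + 0.9 * (59.9 - 5.6)
M90 = 5.6 + 0.9 * 54.3
M90 = 54.47 dN.m

54.47 dN.m


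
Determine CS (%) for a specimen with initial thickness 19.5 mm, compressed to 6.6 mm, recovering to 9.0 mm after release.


CS = (t0 - recovered) / (t0 - ts) * 100
= (19.5 - 9.0) / (19.5 - 6.6) * 100
= 10.5 / 12.9 * 100
= 81.4%

81.4%


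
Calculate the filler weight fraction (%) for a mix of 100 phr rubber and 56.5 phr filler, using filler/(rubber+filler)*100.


Filler % = filler / (rubber + filler) * 100
= 56.5 / (100 + 56.5) * 100
= 56.5 / 156.5 * 100
= 36.1%

36.1%


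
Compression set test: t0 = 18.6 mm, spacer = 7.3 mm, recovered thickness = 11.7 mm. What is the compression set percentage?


CS = (t0 - recovered) / (t0 - ts) * 100
= (18.6 - 11.7) / (18.6 - 7.3) * 100
= 6.9 / 11.3 * 100
= 61.1%

61.1%


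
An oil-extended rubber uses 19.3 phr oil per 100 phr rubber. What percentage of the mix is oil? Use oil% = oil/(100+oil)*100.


Oil % = oil / (100 + oil) * 100
= 19.3 / (100 + 19.3) * 100
= 19.3 / 119.3 * 100
= 16.18%

16.18%


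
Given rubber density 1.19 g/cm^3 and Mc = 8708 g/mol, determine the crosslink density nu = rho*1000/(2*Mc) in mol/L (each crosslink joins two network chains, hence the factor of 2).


nu = rho * 1000 / (2 * Mc)
nu = 1.19 * 1000 / (2 * 8708)
nu = 1190.0 / 17416
nu = 0.0683 mol/L

0.0683 mol/L


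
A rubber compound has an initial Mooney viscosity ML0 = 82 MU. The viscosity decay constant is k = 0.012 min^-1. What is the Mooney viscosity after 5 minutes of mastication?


ML = ML0 * exp(-k * t)
ML = 82 * exp(-0.012 * 5)
ML = 82 * 0.9418
ML = 77.22 MU

77.22 MU


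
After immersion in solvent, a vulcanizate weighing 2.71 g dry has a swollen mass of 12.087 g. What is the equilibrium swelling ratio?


Q = W_swollen / W_dry
Q = 12.087 / 2.71
Q = 4.46

Q = 4.46


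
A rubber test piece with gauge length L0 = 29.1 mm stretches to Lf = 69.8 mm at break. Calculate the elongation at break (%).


Elongation = (Lf - L0) / L0 * 100
= (69.8 - 29.1) / 29.1 * 100
= 40.7 / 29.1 * 100
= 139.9%

139.9%


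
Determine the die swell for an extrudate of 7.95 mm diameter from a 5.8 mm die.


Die swell ratio = D_extrudate / D_die
= 7.95 / 5.8
= 1.371

Die swell = 1.371


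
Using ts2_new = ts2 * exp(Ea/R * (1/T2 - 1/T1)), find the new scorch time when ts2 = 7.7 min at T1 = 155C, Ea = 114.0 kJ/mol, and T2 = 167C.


Convert temperatures: T1 = 155 + 273.15 = 428.15 K, T2 = 167 + 273.15 = 440.15 K
ts2_new = 7.7 * exp(114000 / 8.314 * (1/440.15 - 1/428.15))
1/T2 - 1/T1 = -6.3677e-05
ts2_new = 3.22 min

3.22 min


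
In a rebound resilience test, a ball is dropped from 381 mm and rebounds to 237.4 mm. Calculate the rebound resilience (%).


Resilience = h_rebound / h_drop * 100
= 237.4 / 381 * 100
= 62.3%

62.3%


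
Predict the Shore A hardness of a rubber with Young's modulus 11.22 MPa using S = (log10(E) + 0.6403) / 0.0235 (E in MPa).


log10(E) = 0.0235*S - 0.6403  =>  S = (log10(E) + 0.6403) / 0.0235
log10(11.22) = 1.049993
S = (1.049993 + 0.6403) / 0.0235 = 1.690293 / 0.0235
S = 71.9

Shore A = 71.9


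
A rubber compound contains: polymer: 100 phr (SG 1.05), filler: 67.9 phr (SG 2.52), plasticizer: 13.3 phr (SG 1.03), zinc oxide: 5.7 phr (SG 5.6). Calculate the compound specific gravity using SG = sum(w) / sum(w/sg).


Sum of weights = 186.9
Volume contributions:
  polymer: 100/1.05 = 95.2381
  filler: 67.9/2.52 = 26.9444
  plasticizer: 13.3/1.03 = 12.9126
  zinc oxide: 5.7/5.6 = 1.0179
Sum of volumes = 136.1130
SG = 186.9 / 136.1130 = 1.373

SG = 1.373


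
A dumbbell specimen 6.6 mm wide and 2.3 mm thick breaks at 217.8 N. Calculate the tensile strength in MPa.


Area = width * thickness = 6.6 * 2.3 = 15.18 mm^2
TS = force / area = 217.8 / 15.18 = 14.35 MPa

14.35 MPa


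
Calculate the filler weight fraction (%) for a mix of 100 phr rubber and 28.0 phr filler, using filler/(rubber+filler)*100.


Filler % = filler / (rubber + filler) * 100
= 28.0 / (100 + 28.0) * 100
= 28.0 / 128.0 * 100
= 21.88%

21.88%


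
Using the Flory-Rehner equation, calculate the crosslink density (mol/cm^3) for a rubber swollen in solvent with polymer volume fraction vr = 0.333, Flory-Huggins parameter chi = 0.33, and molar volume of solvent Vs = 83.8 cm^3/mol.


ln(1 - vr) = ln(1 - 0.333) = -0.4050
Numerator = -((-0.4050) + 0.333 + 0.33 * 0.333^2) = 0.0354
Denominator = 83.8 * (0.333^(1/3) - 0.333/2) = 44.1316
nu = 0.0354 / 44.1316 = 8.0151e-04 mol/cm^3

8.0151e-04 mol/cm^3


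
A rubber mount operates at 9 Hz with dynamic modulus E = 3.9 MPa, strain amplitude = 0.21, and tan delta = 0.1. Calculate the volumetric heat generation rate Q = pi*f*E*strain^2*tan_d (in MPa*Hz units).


Q = pi * f * E * strain^2 * tan_d
= pi * 9 * 3.9 * 0.21^2 * 0.1
= pi * 9 * 3.9 * 0.0441 * 0.1
= 0.4863

Q = 0.4863


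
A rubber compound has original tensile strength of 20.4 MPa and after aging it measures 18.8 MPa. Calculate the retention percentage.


Retention = aged / original * 100
= 18.8 / 20.4 * 100
= 92.2%

92.2%


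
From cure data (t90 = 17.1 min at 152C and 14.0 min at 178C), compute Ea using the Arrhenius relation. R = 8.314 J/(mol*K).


T1 = 425.15 K, T2 = 451.15 K
1/T1 - 1/T2 = 1.3555e-04
ln(t1/t2) = ln(17.1/14.0) = 0.2000
Ea = 8.314 * 0.2000 / 1.3555e-04 = 12268.0547 J/mol
Ea = 12.27 kJ/mol

12.27 kJ/mol


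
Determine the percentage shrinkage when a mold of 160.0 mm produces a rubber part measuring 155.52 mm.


Shrinkage = (mold - part) / mold * 100
= (160.0 - 155.52) / 160.0 * 100
= 4.48 / 160.0 * 100
= 2.8%

2.8%


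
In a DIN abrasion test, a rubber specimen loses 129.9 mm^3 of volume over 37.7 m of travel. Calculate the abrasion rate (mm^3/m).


Rate = volume_loss / distance
= 129.9 / 37.7
= 3.446 mm^3/m

3.446 mm^3/m


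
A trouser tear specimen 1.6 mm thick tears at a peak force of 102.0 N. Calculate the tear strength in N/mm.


Tear strength = force / thickness
= 102.0 / 1.6
= 63.75 N/mm

63.75 N/mm


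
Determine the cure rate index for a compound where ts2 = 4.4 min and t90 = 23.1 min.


CRI = 100 / (t90 - ts2)
= 100 / (23.1 - 4.4)
= 100 / 18.7
= 5.35 min^-1

5.35 min^-1


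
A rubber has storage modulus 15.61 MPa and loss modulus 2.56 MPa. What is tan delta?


tan delta = E'' / E'
= 2.56 / 15.61
= 0.164

tan delta = 0.164


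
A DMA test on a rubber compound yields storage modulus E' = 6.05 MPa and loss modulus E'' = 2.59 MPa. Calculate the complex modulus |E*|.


|E*| = sqrt(E'^2 + E''^2)
= sqrt(6.05^2 + 2.59^2)
= sqrt(36.6025 + 6.7081)
= 6.581 MPa

6.581 MPa


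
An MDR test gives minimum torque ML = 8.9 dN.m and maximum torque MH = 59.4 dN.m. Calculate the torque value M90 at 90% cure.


M90 = ML + 0.9 * (MH - ML)
M90 = 8.9 + 0.9 * (59.4 - 8.9)
M90 = 8.9 + 0.9 * 50.5
M90 = 54.35 dN.m

54.35 dN.m


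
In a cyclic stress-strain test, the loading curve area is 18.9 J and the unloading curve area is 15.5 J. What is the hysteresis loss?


Hysteresis loss = loading - unloading
= 18.9 - 15.5
= 3.4 J

3.4 J


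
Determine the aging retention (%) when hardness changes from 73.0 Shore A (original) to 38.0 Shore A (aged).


Retention = aged / original * 100
= 38.0 / 73.0 * 100
= 52.1%

52.1%


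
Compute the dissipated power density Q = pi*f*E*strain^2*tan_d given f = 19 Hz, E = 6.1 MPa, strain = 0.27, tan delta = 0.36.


Q = pi * f * E * strain^2 * tan_d
= pi * 19 * 6.1 * 0.27^2 * 0.36
= pi * 19 * 6.1 * 0.0729 * 0.36
= 9.5557

Q = 9.5557


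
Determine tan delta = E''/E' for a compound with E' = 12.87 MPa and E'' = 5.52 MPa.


tan delta = E'' / E'
= 5.52 / 12.87
= 0.4289

tan delta = 0.4289


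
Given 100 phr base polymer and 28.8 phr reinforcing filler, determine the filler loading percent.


Filler % = filler / (rubber + filler) * 100
= 28.8 / (100 + 28.8) * 100
= 28.8 / 128.8 * 100
= 22.36%

22.36%


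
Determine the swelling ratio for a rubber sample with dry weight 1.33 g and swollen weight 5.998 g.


Q = W_swollen / W_dry
Q = 5.998 / 1.33
Q = 4.51

Q = 4.51


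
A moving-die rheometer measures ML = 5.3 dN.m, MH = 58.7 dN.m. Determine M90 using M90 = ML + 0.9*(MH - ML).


M90 = ML + 0.9 * (MH - ML)
M90 = 5.3 + 0.9 * (58.7 - 5.3)
M90 = 5.3 + 0.9 * 53.4
M90 = 53.36 dN.m

53.36 dN.m


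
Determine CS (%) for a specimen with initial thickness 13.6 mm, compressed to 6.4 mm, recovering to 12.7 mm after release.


CS = (t0 - recovered) / (t0 - ts) * 100
= (13.6 - 12.7) / (13.6 - 6.4) * 100
= 0.9 / 7.2 * 100
= 12.5%

12.5%


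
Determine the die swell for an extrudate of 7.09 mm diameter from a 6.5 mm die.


Die swell ratio = D_extrudate / D_die
= 7.09 / 6.5
= 1.091

Die swell = 1.091


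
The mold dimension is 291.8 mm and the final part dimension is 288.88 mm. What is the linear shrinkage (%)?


Shrinkage = (mold - part) / mold * 100
= (291.8 - 288.88) / 291.8 * 100
= 2.92 / 291.8 * 100
= 1.0%

1.0%


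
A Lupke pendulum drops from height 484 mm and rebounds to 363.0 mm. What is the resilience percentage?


Resilience = h_rebound / h_drop * 100
= 363.0 / 484 * 100
= 75.0%

75.0%


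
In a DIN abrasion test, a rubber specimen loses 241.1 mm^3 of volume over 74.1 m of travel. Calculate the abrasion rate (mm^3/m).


Rate = volume_loss / distance
= 241.1 / 74.1
= 3.254 mm^3/m

3.254 mm^3/m


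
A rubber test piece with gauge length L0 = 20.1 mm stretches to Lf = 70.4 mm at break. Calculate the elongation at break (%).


Elongation = (Lf - L0) / L0 * 100
= (70.4 - 20.1) / 20.1 * 100
= 50.3 / 20.1 * 100
= 250.2%

250.2%


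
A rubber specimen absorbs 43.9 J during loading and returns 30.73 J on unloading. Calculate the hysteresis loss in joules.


Hysteresis loss = loading - unloading
= 43.9 - 30.73
= 13.17 J

13.17 J


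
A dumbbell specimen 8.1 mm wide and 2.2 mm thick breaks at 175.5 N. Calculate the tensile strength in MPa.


Area = width * thickness = 8.1 * 2.2 = 17.82 mm^2
TS = force / area = 175.5 / 17.82 = 9.85 MPa

9.85 MPa


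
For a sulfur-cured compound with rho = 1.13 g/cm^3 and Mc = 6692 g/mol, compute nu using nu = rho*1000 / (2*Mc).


nu = rho * 1000 / (2 * Mc)
nu = 1.13 * 1000 / (2 * 6692)
nu = 1130.0 / 13384
nu = 0.0844 mol/L

0.0844 mol/L


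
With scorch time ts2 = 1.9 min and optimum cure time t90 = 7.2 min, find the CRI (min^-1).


CRI = 100 / (t90 - ts2)
= 100 / (7.2 - 1.9)
= 100 / 5.3
= 18.87 min^-1

18.87 min^-1


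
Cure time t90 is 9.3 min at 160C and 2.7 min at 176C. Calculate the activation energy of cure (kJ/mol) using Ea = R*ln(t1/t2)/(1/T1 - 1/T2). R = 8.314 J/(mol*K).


T1 = 433.15 K, T2 = 449.15 K
1/T1 - 1/T2 = 8.2241e-05
ln(t1/t2) = ln(9.3/2.7) = 1.2368
Ea = 8.314 * 1.2368 / 8.2241e-05 = 125027.6630 J/mol
Ea = 125.03 kJ/mol

125.03 kJ/mol


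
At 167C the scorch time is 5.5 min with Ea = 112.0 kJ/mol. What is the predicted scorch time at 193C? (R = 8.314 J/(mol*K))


Convert temperatures: T1 = 167 + 273.15 = 440.15 K, T2 = 193 + 273.15 = 466.15 K
ts2_new = 5.5 * exp(112000 / 8.314 * (1/466.15 - 1/440.15))
1/T2 - 1/T1 = -1.2672e-04
ts2_new = 1.0 min

1.0 min


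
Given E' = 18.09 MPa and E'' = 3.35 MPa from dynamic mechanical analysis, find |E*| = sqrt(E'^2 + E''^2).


|E*| = sqrt(E'^2 + E''^2)
= sqrt(18.09^2 + 3.35^2)
= sqrt(327.2481 + 11.2225)
= 18.398 MPa

18.398 MPa


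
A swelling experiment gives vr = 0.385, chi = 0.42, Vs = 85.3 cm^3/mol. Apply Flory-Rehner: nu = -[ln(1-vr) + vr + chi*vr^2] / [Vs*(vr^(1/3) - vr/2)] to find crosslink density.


ln(1 - vr) = ln(1 - 0.385) = -0.4861
Numerator = -((-0.4861) + 0.385 + 0.42 * 0.385^2) = 0.0389
Denominator = 85.3 * (0.385^(1/3) - 0.385/2) = 45.6337
nu = 0.0389 / 45.6337 = 8.5197e-04 mol/cm^3

8.5197e-04 mol/cm^3


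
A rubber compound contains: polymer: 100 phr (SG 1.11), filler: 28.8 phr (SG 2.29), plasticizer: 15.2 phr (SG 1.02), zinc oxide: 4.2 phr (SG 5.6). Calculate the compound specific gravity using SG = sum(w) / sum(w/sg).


Sum of weights = 148.2
Volume contributions:
  polymer: 100/1.11 = 90.0901
  filler: 28.8/2.29 = 12.5764
  plasticizer: 15.2/1.02 = 14.9020
  zinc oxide: 4.2/5.6 = 0.7500
Sum of volumes = 118.3185
SG = 148.2 / 118.3185 = 1.253

SG = 1.253


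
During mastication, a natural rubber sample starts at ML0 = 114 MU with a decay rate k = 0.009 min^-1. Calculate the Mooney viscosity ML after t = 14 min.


ML = ML0 * exp(-k * t)
ML = 114 * exp(-0.009 * 14)
ML = 114 * 0.8816
ML = 100.5 MU

100.5 MU


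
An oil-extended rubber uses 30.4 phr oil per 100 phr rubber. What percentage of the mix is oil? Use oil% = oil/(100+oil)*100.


Oil % = oil / (100 + oil) * 100
= 30.4 / (100 + 30.4) * 100
= 30.4 / 130.4 * 100
= 23.31%

23.31%


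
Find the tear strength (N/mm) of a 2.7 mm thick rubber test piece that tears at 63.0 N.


Tear strength = force / thickness
= 63.0 / 2.7
= 23.33 N/mm

23.33 N/mm


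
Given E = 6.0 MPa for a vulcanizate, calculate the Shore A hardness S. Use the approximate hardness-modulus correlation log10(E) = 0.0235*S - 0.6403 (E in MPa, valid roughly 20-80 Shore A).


log10(E) = 0.0235*S - 0.6403  =>  S = (log10(E) + 0.6403) / 0.0235
log10(6.0) = 0.778151
S = (0.778151 + 0.6403) / 0.0235 = 1.418451 / 0.0235
S = 60.4

Shore A = 60.4


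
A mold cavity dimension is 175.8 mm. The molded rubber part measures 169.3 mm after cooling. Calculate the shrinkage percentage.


Shrinkage = (mold - part) / mold * 100
= (175.8 - 169.3) / 175.8 * 100
= 6.5 / 175.8 * 100
= 3.7%

3.7%


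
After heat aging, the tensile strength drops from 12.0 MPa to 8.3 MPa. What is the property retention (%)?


Retention = aged / original * 100
= 8.3 / 12.0 * 100
= 69.2%

69.2%


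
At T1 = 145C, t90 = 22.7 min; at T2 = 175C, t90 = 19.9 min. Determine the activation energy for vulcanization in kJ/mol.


T1 = 418.15 K, T2 = 448.15 K
1/T1 - 1/T2 = 1.6009e-04
ln(t1/t2) = ln(22.7/19.9) = 0.1316
Ea = 8.314 * 0.1316 / 1.6009e-04 = 6836.7433 J/mol
Ea = 6.84 kJ/mol

6.84 kJ/mol


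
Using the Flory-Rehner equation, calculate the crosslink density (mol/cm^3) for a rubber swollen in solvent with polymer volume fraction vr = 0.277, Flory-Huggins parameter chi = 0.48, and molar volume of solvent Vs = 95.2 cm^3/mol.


ln(1 - vr) = ln(1 - 0.277) = -0.3243
Numerator = -((-0.3243) + 0.277 + 0.48 * 0.277^2) = 0.0105
Denominator = 95.2 * (0.277^(1/3) - 0.277/2) = 48.8727
nu = 0.0105 / 48.8727 = 2.1517e-04 mol/cm^3

2.1517e-04 mol/cm^3


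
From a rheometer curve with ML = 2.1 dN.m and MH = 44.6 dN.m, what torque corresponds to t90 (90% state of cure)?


M90 = ML + 0.9 * (MH - ML)
M90 = 2.1 + 0.9 * (44.6 - 2.1)
M90 = 2.1 + 0.9 * 42.5
M90 = 40.35 dN.m

40.35 dN.m


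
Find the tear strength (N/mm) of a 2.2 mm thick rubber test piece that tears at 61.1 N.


Tear strength = force / thickness
= 61.1 / 2.2
= 27.77 N/mm

27.77 N/mm


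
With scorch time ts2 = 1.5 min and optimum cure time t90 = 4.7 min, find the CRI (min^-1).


CRI = 100 / (t90 - ts2)
= 100 / (4.7 - 1.5)
= 100 / 3.2
= 31.25 min^-1

31.25 min^-1


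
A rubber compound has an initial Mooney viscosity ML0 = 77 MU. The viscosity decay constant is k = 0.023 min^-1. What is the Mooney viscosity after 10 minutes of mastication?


ML = ML0 * exp(-k * t)
ML = 77 * exp(-0.023 * 10)
ML = 77 * 0.7945
ML = 61.18 MU

61.18 MU


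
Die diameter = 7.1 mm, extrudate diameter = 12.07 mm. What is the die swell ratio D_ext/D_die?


Die swell ratio = D_extrudate / D_die
= 12.07 / 7.1
= 1.7

Die swell = 1.7


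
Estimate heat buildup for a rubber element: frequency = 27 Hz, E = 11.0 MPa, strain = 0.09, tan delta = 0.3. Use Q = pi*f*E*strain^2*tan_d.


Q = pi * f * E * strain^2 * tan_d
= pi * 27 * 11.0 * 0.09^2 * 0.3
= pi * 27 * 11.0 * 0.0081 * 0.3
= 2.2673

Q = 2.2673


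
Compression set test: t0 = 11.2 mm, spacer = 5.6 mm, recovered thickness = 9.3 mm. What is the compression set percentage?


CS = (t0 - recovered) / (t0 - ts) * 100
= (11.2 - 9.3) / (11.2 - 5.6) * 100
= 1.9 / 5.6 * 100
= 33.9%

33.9%


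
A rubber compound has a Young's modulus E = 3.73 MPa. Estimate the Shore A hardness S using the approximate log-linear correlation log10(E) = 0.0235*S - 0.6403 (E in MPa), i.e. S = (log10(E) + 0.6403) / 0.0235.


log10(E) = 0.0235*S - 0.6403  =>  S = (log10(E) + 0.6403) / 0.0235
log10(3.73) = 0.571709
S = (0.571709 + 0.6403) / 0.0235 = 1.212009 / 0.0235
S = 51.6

Shore A = 51.6


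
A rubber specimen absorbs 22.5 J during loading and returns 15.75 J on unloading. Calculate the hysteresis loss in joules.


Hysteresis loss = loading - unloading
= 22.5 - 15.75
= 6.75 J

6.75 J


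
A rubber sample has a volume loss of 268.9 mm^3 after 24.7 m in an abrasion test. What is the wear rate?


Rate = volume_loss / distance
= 268.9 / 24.7
= 10.887 mm^3/m

10.887 mm^3/m


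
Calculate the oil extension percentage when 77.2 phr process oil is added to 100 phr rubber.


Oil % = oil / (100 + oil) * 100
= 77.2 / (100 + 77.2) * 100
= 77.2 / 177.2 * 100
= 43.57%

43.57%


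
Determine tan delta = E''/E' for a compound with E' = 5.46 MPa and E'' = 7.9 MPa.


tan delta = E'' / E'
= 7.9 / 5.46
= 1.4469

tan delta = 1.4469


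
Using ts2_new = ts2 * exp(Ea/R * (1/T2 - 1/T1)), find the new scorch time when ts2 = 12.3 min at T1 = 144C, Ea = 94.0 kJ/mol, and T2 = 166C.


Convert temperatures: T1 = 144 + 273.15 = 417.15 K, T2 = 166 + 273.15 = 439.15 K
ts2_new = 12.3 * exp(94000 / 8.314 * (1/439.15 - 1/417.15))
1/T2 - 1/T1 = -1.2009e-04
ts2_new = 3.16 min

3.16 min


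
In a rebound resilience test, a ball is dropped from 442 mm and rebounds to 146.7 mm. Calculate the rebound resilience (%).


Resilience = h_rebound / h_drop * 100
= 146.7 / 442 * 100
= 33.2%

33.2%


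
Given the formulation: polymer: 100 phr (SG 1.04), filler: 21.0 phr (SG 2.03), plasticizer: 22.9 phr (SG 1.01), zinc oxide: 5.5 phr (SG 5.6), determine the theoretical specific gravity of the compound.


Sum of weights = 149.4
Volume contributions:
  polymer: 100/1.04 = 96.1538
  filler: 21.0/2.03 = 10.3448
  plasticizer: 22.9/1.01 = 22.6733
  zinc oxide: 5.5/5.6 = 0.9821
Sum of volumes = 130.1541
SG = 149.4 / 130.1541 = 1.148

SG = 1.148


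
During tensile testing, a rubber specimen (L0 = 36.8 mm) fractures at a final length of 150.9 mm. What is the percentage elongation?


Elongation = (Lf - L0) / L0 * 100
= (150.9 - 36.8) / 36.8 * 100
= 114.1 / 36.8 * 100
= 310.1%

310.1%


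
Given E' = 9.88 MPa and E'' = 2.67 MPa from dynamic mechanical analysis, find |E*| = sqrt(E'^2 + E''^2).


|E*| = sqrt(E'^2 + E''^2)
= sqrt(9.88^2 + 2.67^2)
= sqrt(97.6144 + 7.1289)
= 10.234 MPa

10.234 MPa


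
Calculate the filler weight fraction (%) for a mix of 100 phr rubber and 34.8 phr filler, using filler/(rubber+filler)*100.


Filler % = filler / (rubber + filler) * 100
= 34.8 / (100 + 34.8) * 100
= 34.8 / 134.8 * 100
= 25.82%

25.82%


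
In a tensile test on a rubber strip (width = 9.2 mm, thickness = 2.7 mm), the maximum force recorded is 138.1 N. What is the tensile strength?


Area = width * thickness = 9.2 * 2.7 = 24.84 mm^2
TS = force / area = 138.1 / 24.84 = 5.56 MPa

5.56 MPa


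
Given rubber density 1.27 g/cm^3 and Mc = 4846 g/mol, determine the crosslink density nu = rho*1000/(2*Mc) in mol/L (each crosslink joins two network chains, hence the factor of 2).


nu = rho * 1000 / (2 * Mc)
nu = 1.27 * 1000 / (2 * 4846)
nu = 1270.0 / 9692
nu = 0.1310 mol/L

0.1310 mol/L


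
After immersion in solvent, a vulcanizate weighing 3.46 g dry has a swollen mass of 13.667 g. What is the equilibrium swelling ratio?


Q = W_swollen / W_dry
Q = 13.667 / 3.46
Q = 3.95

Q = 3.95


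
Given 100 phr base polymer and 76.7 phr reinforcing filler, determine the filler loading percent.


Filler % = filler / (rubber + filler) * 100
= 76.7 / (100 + 76.7) * 100
= 76.7 / 176.7 * 100
= 43.41%

43.41%


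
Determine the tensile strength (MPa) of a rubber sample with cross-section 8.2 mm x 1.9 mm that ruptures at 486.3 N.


Area = width * thickness = 8.2 * 1.9 = 15.58 mm^2
TS = force / area = 486.3 / 15.58 = 31.21 MPa

31.21 MPa


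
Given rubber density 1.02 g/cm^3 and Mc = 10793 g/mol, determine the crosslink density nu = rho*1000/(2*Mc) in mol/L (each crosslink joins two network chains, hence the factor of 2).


nu = rho * 1000 / (2 * Mc)
nu = 1.02 * 1000 / (2 * 10793)
nu = 1020.0 / 21586
nu = 0.0473 mol/L

0.0473 mol/L


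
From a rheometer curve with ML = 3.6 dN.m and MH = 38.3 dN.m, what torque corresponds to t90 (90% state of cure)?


M90 = ML + 0.9 * (MH - ML)
M90 = 3.6 + 0.9 * (38.3 - 3.6)
M90 = 3.6 + 0.9 * 34.7
M90 = 34.83 dN.m

34.83 dN.m


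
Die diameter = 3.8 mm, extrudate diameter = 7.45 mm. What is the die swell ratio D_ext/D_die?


Die swell ratio = D_extrudate / D_die
= 7.45 / 3.8
= 1.961

Die swell = 1.961


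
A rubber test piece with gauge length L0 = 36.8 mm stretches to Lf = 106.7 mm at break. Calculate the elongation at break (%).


Elongation = (Lf - L0) / L0 * 100
= (106.7 - 36.8) / 36.8 * 100
= 69.9 / 36.8 * 100
= 189.9%

189.9%


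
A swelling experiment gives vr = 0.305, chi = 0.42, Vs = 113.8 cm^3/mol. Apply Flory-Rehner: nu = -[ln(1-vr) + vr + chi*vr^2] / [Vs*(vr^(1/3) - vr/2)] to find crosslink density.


ln(1 - vr) = ln(1 - 0.305) = -0.3638
Numerator = -((-0.3638) + 0.305 + 0.42 * 0.305^2) = 0.0198
Denominator = 113.8 * (0.305^(1/3) - 0.305/2) = 59.2479
nu = 0.0198 / 59.2479 = 3.3373e-04 mol/cm^3

3.3373e-04 mol/cm^3


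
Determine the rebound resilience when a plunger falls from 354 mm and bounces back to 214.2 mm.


Resilience = h_rebound / h_drop * 100
= 214.2 / 354 * 100
= 60.5%

60.5%


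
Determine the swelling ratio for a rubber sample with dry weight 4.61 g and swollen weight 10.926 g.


Q = W_swollen / W_dry
Q = 10.926 / 4.61
Q = 2.37

Q = 2.37


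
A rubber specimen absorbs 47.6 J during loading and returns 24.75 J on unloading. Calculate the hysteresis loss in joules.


Hysteresis loss = loading - unloading
= 47.6 - 24.75
= 22.85 J

22.85 J


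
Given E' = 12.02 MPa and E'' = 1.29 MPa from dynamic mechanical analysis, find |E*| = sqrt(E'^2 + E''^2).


|E*| = sqrt(E'^2 + E''^2)
= sqrt(12.02^2 + 1.29^2)
= sqrt(144.4804 + 1.6641)
= 12.089 MPa

12.089 MPa


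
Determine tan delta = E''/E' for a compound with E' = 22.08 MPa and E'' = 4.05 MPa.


tan delta = E'' / E'
= 4.05 / 22.08
= 0.1834

tan delta = 0.1834
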